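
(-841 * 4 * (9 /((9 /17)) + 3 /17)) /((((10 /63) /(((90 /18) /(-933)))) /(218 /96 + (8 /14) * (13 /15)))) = 5396.13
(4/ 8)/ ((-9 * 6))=-1/ 108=-0.01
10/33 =0.30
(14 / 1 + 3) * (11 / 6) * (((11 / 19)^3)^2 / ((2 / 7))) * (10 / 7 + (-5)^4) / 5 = 290534232439 / 564550572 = 514.63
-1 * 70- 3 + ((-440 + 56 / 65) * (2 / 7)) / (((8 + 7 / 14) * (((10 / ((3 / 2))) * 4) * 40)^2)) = -11293102007 / 154700000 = -73.00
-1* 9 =-9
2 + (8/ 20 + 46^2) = 10592/ 5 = 2118.40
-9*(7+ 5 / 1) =-108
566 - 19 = 547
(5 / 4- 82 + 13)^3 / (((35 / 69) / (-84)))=51497747.21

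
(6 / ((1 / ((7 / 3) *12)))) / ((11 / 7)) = 1176 / 11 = 106.91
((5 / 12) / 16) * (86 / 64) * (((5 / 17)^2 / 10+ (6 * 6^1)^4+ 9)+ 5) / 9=69575873725 / 10653696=6530.68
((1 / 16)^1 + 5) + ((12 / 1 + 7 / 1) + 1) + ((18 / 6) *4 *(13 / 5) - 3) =4261 / 80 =53.26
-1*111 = -111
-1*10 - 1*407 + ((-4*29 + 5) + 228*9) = 1524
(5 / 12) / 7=5 / 84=0.06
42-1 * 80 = -38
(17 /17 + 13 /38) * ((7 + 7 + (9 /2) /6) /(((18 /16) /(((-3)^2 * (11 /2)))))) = 33099 /38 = 871.03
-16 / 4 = -4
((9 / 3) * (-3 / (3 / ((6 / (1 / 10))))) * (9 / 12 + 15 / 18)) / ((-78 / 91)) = 665 / 2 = 332.50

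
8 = 8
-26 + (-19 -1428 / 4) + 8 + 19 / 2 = -769 / 2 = -384.50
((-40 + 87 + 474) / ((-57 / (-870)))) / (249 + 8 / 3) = 90654 / 2869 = 31.60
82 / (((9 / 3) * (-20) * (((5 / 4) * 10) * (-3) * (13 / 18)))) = 82 / 1625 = 0.05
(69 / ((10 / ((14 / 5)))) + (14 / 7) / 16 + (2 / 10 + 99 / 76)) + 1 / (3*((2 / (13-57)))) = 155203 / 11400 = 13.61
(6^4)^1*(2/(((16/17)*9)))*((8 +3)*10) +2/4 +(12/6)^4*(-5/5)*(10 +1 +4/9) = 602593/18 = 33477.39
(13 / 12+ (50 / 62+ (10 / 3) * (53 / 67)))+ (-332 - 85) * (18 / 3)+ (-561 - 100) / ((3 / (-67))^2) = -24838479613 / 74772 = -332189.58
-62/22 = -31/11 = -2.82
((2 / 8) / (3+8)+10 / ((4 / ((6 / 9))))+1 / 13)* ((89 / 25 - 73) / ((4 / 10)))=-657727 / 2145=-306.63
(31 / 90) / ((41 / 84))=434 / 615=0.71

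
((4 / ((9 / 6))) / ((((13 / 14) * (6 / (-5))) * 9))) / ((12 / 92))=-6440 / 3159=-2.04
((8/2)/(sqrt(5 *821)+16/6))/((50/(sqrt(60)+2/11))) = -96 *sqrt(15)/922025 - 96/10142275+36 *sqrt(4105)/10142275+36 *sqrt(2463)/184405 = 0.01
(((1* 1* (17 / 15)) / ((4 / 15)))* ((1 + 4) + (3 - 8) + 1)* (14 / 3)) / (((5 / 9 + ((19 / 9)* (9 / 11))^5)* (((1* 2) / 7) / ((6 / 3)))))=402466449 / 46180292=8.72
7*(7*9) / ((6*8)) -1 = 131 / 16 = 8.19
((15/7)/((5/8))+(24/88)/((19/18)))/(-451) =-5394/659813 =-0.01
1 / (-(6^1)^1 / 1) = -1 / 6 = -0.17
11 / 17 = 0.65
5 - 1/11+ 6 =120/11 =10.91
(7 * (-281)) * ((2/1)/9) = -437.11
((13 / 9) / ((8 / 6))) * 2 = 13 / 6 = 2.17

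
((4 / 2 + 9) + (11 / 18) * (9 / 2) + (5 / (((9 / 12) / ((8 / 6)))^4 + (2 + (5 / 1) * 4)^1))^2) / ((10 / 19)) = 440056907807761 / 16781811300872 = 26.22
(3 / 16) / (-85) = -3 / 1360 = -0.00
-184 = -184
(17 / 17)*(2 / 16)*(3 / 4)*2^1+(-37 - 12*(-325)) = 61811 / 16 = 3863.19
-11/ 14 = -0.79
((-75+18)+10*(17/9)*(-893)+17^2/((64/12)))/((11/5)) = -12146825/1584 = -7668.45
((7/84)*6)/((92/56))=7/23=0.30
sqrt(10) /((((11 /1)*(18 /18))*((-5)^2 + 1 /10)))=10*sqrt(10) /2761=0.01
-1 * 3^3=-27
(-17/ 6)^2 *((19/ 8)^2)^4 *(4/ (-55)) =-4908249718849/ 8304721920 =-591.02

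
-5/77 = -0.06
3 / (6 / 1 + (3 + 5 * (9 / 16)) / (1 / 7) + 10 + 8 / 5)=240 / 4663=0.05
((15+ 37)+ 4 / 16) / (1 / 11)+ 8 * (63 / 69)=53549 / 92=582.05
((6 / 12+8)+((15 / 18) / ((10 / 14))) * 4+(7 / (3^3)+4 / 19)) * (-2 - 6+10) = 13991 / 513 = 27.27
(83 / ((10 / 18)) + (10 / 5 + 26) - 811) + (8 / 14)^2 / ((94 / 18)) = -7295184 / 11515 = -633.54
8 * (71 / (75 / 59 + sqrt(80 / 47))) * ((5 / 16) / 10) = -2953245 / 11284 + 247151 * sqrt(235) / 14105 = 6.89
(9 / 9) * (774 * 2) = 1548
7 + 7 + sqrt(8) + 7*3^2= 2*sqrt(2) + 77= 79.83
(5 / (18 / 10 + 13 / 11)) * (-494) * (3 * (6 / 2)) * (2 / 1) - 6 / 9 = -14911.03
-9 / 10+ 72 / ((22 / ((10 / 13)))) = 2313 / 1430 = 1.62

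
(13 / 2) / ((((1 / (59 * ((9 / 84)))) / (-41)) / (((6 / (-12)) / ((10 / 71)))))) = 6698211 / 1120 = 5980.55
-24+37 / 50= -1163 / 50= -23.26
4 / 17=0.24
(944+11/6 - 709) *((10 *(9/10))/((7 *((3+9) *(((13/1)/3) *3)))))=203/104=1.95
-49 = -49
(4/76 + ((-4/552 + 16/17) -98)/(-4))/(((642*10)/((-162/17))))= -39024063/1081068080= -0.04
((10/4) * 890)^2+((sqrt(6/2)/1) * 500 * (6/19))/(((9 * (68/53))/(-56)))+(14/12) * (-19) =29703617/6 - 742000 * sqrt(3)/969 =4949276.54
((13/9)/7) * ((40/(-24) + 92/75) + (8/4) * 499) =36023/175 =205.85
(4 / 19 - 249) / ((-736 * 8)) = 4727 / 111872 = 0.04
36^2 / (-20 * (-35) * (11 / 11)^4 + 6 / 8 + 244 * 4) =5184 / 6707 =0.77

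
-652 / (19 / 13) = -446.11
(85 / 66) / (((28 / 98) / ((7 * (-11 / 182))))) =-595 / 312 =-1.91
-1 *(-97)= 97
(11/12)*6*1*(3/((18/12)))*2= 22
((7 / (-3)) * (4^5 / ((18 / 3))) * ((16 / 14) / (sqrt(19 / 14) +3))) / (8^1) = -13.66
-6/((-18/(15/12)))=5/12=0.42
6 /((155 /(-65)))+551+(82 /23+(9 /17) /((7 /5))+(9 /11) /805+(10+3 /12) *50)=61733891 /57970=1064.93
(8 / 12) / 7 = 2 / 21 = 0.10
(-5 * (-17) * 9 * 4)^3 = 28652616000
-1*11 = -11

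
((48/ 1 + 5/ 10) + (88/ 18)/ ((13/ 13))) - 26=27.39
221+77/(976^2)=210519373/952576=221.00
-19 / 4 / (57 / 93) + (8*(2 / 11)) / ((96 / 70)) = -6.69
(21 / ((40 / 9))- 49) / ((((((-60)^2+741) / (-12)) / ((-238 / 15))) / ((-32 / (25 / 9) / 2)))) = 10115952 / 904375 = 11.19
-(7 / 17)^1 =-7 / 17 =-0.41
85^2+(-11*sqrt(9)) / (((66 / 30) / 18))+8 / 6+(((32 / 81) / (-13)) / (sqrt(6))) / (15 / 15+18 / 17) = 20869 / 3-272*sqrt(6) / 110565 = 6956.33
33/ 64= 0.52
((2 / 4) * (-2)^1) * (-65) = 65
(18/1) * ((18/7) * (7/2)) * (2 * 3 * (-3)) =-2916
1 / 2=0.50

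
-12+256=244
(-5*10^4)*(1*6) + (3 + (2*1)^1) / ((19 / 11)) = -5699945 / 19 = -299997.11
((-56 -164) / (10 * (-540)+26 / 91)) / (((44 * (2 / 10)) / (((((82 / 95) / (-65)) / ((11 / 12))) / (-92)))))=861 / 1181017409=0.00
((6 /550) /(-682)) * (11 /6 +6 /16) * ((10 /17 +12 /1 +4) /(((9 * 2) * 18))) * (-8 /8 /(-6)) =-2491 /8264203200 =-0.00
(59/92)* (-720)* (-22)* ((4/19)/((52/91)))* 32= 52335360/437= 119760.55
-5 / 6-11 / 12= -7 / 4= -1.75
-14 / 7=-2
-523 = -523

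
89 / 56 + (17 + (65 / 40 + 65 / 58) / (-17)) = 254377 / 13804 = 18.43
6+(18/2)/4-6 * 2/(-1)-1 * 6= 57/4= 14.25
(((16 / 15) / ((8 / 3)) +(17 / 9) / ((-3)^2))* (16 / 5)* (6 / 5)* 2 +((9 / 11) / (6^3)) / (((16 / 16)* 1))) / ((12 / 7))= 9745603 / 3564000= 2.73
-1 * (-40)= 40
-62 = -62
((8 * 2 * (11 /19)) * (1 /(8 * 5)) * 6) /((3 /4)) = 176 /95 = 1.85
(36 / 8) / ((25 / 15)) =2.70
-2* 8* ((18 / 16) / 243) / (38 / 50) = -50 / 513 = -0.10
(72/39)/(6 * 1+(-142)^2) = 12/131105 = 0.00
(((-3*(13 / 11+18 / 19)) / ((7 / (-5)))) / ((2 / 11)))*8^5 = 109363200 / 133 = 822279.70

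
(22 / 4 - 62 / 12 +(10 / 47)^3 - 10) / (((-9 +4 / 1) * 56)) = 3007867 / 87211320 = 0.03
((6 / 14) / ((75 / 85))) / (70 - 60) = 17 / 350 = 0.05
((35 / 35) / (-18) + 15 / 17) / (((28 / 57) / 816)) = 9614 / 7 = 1373.43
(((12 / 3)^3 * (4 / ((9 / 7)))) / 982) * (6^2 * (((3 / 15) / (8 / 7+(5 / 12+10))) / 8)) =37632 / 2383805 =0.02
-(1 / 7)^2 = -0.02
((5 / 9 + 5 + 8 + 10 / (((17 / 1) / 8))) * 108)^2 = 3889712.06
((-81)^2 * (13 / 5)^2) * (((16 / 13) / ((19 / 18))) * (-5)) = -24564384 / 95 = -258572.46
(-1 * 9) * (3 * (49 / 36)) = -147 / 4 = -36.75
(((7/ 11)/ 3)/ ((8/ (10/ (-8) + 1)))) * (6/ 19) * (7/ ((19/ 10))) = -245/ 31768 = -0.01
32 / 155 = 0.21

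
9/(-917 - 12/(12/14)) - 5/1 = -4664/931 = -5.01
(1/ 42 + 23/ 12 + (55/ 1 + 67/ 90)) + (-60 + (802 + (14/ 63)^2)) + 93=10123607/ 11340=892.73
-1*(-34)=34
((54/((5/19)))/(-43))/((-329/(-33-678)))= -729486/70735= -10.31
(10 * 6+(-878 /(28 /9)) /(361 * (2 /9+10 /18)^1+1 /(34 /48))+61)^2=5261173467398809 /365359802500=14399.98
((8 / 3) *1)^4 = 4096 / 81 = 50.57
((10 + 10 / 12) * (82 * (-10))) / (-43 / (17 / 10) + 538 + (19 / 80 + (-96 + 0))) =-21.31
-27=-27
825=825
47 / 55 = 0.85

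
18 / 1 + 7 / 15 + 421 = 6592 / 15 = 439.47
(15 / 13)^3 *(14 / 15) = 3150 / 2197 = 1.43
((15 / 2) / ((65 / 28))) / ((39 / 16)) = 224 / 169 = 1.33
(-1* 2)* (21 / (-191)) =42 / 191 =0.22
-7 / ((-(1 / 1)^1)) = 7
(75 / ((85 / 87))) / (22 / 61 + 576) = 79605 / 597686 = 0.13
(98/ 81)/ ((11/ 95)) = 10.45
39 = 39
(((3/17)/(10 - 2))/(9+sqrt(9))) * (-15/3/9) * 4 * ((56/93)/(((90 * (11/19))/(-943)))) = 125419/2817342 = 0.04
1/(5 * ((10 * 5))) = 1/250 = 0.00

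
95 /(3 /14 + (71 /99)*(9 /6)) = 21945 /298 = 73.64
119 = 119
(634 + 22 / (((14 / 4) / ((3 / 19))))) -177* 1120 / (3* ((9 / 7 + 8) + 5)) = -2653754 / 665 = -3990.61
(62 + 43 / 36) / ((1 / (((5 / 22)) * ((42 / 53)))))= 79625 / 6996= 11.38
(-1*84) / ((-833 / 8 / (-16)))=-1536 / 119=-12.91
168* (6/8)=126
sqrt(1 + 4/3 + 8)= sqrt(93)/3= 3.21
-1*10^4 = -10000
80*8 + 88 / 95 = 60888 / 95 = 640.93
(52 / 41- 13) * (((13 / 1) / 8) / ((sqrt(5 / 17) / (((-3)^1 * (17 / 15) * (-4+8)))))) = 106301 * sqrt(85) / 2050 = 478.07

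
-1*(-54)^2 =-2916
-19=-19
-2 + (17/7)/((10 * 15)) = -2083/1050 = -1.98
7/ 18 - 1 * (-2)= 43/ 18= 2.39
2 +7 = 9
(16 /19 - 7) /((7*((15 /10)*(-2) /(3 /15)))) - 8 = -5281 /665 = -7.94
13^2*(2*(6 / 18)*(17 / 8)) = 2873 / 12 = 239.42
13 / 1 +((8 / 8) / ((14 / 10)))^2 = 662 / 49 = 13.51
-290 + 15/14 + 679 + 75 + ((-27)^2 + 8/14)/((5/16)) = 27997/10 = 2799.70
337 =337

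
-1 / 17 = -0.06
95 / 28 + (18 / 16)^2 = 2087 / 448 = 4.66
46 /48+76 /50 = 2.48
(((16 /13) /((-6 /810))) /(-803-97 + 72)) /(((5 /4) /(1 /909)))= 16 /90597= 0.00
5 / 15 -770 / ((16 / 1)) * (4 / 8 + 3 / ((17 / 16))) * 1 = -130243 / 816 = -159.61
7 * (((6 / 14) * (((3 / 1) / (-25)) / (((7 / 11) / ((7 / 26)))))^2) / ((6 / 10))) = 1089 / 84500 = 0.01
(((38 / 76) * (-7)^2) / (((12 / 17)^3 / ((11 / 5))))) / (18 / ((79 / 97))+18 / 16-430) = -19018223 / 50481360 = -0.38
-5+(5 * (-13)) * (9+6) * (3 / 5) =-590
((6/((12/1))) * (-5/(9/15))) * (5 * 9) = -187.50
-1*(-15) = 15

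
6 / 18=1 / 3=0.33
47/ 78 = 0.60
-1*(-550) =550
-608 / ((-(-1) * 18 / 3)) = -304 / 3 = -101.33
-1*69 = -69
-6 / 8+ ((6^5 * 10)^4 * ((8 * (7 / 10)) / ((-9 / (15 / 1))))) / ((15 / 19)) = -432239175580778496000.75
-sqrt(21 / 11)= -sqrt(231) / 11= -1.38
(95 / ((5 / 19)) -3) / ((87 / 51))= 6086 / 29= 209.86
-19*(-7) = 133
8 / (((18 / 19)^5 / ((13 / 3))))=45.43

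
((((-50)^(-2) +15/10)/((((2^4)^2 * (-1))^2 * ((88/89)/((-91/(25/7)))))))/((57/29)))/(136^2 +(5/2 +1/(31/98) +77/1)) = -17379749387/1075724107776000000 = -0.00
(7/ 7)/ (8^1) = 1/ 8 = 0.12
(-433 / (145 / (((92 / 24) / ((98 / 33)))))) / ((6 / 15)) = -109549 / 11368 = -9.64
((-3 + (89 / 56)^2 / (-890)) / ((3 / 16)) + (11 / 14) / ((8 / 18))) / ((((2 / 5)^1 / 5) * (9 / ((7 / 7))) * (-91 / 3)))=209435 / 321048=0.65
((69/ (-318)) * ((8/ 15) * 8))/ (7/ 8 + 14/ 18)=-17664/ 31535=-0.56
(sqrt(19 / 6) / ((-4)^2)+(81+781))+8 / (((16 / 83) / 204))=sqrt(114) / 96+9328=9328.11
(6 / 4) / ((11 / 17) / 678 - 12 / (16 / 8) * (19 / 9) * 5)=-5763 / 243323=-0.02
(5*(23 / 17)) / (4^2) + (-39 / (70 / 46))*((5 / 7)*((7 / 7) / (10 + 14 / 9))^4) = 0.42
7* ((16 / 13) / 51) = 112 / 663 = 0.17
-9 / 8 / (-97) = 9 / 776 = 0.01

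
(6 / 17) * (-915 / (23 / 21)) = -115290 / 391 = -294.86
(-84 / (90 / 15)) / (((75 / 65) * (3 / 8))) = -32.36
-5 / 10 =-1 / 2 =-0.50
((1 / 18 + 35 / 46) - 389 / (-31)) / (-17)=-85762 / 109089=-0.79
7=7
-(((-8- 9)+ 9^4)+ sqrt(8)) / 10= -3272 / 5- sqrt(2) / 5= -654.68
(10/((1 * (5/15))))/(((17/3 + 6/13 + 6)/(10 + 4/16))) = 23985/946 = 25.35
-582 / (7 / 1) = -582 / 7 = -83.14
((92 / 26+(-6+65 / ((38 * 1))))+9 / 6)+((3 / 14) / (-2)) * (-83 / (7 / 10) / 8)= 452555 / 193648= 2.34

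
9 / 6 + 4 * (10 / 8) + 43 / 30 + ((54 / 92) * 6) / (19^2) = 989272 / 124545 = 7.94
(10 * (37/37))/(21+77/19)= 95/238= 0.40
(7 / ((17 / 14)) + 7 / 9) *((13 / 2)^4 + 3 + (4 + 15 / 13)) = 28720153 / 2448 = 11732.09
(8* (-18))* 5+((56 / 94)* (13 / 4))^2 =-1582199 / 2209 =-716.25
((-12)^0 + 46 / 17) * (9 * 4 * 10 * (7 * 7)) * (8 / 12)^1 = 740880 / 17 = 43581.18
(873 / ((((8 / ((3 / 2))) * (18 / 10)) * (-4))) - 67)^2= 32982049 / 4096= 8052.26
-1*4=-4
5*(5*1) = 25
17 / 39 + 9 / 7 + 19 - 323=-302.28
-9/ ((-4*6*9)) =0.04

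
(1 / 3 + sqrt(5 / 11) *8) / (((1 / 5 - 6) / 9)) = -8.89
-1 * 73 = -73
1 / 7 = 0.14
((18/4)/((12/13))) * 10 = 195/4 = 48.75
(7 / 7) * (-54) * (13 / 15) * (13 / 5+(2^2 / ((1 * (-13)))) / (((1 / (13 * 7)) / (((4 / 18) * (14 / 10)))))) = 286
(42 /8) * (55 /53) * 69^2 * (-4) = -5498955 /53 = -103753.87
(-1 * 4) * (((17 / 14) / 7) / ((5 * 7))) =-34 / 1715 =-0.02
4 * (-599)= -2396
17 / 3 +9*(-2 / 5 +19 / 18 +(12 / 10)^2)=3679 / 150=24.53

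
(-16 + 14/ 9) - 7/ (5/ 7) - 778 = -36101/ 45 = -802.24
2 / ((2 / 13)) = 13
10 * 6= 60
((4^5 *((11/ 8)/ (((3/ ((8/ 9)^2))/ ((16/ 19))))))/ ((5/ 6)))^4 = 19719501490.55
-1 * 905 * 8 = -7240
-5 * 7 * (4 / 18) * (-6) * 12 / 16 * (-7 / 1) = -245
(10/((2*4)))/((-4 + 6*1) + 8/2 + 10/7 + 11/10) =175/1194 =0.15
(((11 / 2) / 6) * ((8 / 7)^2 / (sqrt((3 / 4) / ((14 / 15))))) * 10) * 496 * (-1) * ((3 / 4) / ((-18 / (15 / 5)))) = 43648 * sqrt(70) / 441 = 828.08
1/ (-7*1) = -0.14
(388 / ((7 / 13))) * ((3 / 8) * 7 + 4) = 66833 / 14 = 4773.79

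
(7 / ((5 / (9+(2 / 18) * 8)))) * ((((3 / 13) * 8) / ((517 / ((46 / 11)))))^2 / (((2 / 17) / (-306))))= -219444164352 / 27328963805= -8.03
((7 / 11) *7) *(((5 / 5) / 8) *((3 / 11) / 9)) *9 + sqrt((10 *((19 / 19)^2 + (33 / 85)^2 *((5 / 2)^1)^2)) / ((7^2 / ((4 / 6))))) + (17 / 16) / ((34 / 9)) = 1677 / 3872 + 5 *sqrt(1347) / 357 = 0.95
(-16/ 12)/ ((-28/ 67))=67/ 21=3.19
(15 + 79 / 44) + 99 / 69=18449 / 1012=18.23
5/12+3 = 41/12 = 3.42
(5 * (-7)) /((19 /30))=-1050 /19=-55.26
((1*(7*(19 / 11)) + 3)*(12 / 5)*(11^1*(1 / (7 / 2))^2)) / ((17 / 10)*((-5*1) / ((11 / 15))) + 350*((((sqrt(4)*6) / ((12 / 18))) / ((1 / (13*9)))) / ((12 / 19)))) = 0.00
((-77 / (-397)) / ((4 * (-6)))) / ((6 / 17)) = -1309 / 57168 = -0.02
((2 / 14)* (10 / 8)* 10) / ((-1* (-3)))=25 / 42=0.60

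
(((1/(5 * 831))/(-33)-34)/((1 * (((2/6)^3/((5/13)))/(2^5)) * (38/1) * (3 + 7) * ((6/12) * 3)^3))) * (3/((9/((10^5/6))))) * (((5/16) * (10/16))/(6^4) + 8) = -3866848302199375/9875735298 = -391550.42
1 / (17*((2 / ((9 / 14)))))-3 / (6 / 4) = -1.98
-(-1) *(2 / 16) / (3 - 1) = 1 / 16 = 0.06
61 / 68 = 0.90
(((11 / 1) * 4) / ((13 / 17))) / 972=187 / 3159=0.06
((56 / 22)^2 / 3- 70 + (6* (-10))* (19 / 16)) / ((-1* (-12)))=-201959 / 17424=-11.59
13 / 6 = 2.17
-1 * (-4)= 4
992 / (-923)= -992 / 923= -1.07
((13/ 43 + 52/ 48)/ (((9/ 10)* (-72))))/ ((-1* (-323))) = -3575/ 54000432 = -0.00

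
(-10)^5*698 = -69800000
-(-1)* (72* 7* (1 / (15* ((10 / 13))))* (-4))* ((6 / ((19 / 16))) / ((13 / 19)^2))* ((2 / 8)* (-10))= 306432 / 65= 4714.34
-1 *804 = -804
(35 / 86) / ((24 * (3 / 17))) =595 / 6192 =0.10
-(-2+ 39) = -37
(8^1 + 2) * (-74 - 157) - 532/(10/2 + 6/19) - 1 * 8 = -244226/101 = -2418.08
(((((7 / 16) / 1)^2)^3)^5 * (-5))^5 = -18178415418201072391976637510599034890374561405372939164461147523773927684482365611145592837169408618333836292567878523425597653125 / 4149515568880992958512407863691161151012446232242436899995657329690652811412908146399707048947103794288197886611300789182395151075411775307886874834113963687061181803401509523685376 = -0.00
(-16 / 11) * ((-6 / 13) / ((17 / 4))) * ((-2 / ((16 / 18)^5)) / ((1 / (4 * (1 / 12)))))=-59049 / 311168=-0.19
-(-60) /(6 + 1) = 60 /7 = 8.57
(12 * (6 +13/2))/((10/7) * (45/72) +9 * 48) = 4200/12121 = 0.35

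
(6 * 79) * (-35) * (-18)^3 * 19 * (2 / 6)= 612768240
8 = 8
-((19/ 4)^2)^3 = -47045881/ 4096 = -11485.81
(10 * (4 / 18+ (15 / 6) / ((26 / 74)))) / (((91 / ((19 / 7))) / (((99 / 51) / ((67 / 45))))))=1583175 / 554827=2.85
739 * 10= 7390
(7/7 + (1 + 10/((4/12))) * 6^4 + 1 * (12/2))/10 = 40183/10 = 4018.30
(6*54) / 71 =324 / 71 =4.56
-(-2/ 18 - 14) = 127/ 9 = 14.11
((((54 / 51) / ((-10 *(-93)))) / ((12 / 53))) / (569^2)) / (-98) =-53 / 334419212120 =-0.00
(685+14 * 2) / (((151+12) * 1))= 4.37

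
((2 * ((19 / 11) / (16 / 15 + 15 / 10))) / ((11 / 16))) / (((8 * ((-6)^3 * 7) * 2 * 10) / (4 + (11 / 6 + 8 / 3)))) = -323 / 4695768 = -0.00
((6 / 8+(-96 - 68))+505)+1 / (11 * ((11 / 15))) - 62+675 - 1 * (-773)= 1727.87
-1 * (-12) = 12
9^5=59049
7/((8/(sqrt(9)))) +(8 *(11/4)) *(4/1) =90.62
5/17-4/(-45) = 293/765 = 0.38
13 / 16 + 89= 1437 / 16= 89.81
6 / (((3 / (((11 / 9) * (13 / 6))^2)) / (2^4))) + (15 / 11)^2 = 19958657 / 88209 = 226.27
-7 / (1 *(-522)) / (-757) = -0.00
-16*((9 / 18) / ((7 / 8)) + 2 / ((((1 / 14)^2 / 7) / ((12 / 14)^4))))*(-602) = 14271872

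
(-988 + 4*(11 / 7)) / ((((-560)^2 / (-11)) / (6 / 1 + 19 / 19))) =9449 / 39200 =0.24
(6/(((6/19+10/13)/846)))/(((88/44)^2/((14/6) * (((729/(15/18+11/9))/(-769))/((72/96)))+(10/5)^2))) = 5719394421/1906351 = 3000.18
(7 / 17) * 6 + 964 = 16430 / 17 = 966.47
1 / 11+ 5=56 / 11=5.09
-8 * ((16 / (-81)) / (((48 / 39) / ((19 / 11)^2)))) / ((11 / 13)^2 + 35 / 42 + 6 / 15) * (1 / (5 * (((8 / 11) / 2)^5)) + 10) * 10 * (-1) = -841699381835 / 1033208352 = -814.65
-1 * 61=-61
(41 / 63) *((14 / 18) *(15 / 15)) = 41 / 81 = 0.51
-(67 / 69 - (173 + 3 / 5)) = 59557 / 345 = 172.63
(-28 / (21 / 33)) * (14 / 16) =-77 / 2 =-38.50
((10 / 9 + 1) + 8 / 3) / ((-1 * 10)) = -43 / 90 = -0.48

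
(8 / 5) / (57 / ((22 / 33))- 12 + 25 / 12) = 96 / 4535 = 0.02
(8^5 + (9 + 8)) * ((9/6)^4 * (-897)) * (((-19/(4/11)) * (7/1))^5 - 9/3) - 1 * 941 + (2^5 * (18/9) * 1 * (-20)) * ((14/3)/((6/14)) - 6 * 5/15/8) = 143686772581826023873939439/147456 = 974438290621107475273.57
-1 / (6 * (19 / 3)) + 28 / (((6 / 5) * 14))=187 / 114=1.64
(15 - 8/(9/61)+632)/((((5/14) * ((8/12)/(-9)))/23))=-515361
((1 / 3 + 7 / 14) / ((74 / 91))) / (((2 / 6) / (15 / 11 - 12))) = -53235 / 1628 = -32.70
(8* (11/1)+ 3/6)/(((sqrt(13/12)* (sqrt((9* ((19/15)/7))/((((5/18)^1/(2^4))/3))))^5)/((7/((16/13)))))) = 63240625* sqrt(10374)/17695466717184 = 0.00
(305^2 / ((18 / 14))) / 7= 93025 / 9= 10336.11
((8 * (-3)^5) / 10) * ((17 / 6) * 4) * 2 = -22032 / 5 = -4406.40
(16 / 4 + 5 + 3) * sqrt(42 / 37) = 12 * sqrt(1554) / 37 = 12.79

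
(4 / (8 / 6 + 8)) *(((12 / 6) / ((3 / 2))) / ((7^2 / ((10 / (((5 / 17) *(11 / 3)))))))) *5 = 2040 / 3773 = 0.54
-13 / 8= -1.62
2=2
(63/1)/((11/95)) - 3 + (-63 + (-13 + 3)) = 5149/11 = 468.09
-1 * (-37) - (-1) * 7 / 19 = 710 / 19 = 37.37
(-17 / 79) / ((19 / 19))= -17 / 79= -0.22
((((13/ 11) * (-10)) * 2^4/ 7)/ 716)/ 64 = -65/ 110264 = -0.00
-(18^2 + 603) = -927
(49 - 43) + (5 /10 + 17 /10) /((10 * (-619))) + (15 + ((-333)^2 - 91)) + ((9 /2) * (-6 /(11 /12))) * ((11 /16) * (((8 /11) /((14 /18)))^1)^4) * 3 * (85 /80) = 120515902143763799 /1087986618950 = 110769.65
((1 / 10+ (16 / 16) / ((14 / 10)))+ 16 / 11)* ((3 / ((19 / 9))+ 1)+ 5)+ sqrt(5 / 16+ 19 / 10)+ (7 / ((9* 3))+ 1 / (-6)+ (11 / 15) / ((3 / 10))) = 20.86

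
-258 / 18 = -43 / 3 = -14.33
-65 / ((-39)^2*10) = -1 / 234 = -0.00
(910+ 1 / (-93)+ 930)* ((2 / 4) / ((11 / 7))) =1197833 / 2046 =585.45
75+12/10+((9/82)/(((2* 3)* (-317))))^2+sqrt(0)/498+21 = 1313537542029/13513760720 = 97.20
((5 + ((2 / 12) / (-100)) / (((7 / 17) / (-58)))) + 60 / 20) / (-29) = -17293 / 60900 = -0.28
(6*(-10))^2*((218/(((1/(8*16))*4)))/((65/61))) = 306385920/13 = 23568147.69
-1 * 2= -2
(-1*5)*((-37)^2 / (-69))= 6845 / 69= 99.20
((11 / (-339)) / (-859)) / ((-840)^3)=-0.00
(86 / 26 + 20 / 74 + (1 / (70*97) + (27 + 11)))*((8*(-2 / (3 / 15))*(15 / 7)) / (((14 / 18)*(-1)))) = 146657186280 / 16003351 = 9164.15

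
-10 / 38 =-5 / 19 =-0.26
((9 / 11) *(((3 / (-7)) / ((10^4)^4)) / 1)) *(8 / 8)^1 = -0.00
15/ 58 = 0.26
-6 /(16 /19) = -7.12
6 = 6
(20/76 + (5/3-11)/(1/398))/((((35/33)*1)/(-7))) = 2328931/95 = 24515.06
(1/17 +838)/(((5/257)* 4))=3661479/340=10769.06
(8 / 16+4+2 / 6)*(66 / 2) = 319 / 2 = 159.50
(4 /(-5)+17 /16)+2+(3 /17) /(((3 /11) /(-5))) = -1323 /1360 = -0.97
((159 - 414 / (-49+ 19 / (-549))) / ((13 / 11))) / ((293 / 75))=371874195 / 10253828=36.27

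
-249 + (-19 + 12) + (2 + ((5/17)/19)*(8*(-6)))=-82282/323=-254.74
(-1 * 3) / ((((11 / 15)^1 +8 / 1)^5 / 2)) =-4556250 / 38579489651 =-0.00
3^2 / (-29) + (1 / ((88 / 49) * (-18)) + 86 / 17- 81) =-59569885 / 780912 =-76.28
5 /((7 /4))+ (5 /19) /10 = 767 /266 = 2.88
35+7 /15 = 532 /15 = 35.47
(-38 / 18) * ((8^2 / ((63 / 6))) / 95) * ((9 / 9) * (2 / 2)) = -128 / 945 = -0.14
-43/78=-0.55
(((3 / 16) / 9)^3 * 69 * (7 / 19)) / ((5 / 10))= 161 / 350208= 0.00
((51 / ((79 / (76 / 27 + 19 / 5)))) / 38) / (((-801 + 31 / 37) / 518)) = -7656817 / 105249330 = -0.07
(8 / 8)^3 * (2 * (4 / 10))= 4 / 5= 0.80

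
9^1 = 9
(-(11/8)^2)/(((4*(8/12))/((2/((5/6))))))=-1089/640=-1.70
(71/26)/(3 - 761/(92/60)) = -1633/294996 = -0.01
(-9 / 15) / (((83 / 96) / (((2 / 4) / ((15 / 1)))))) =-48 / 2075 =-0.02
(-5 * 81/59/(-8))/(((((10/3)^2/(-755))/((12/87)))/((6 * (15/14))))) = -51.70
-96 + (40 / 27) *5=-2392 / 27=-88.59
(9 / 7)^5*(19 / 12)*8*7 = 747954 / 2401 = 311.52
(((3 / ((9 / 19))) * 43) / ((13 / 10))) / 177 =1.18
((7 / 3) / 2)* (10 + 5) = 35 / 2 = 17.50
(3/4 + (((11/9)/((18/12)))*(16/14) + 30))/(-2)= -23951/1512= -15.84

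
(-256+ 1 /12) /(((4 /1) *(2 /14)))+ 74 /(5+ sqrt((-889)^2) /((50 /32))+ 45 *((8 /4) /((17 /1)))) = -587854039 /1312976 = -447.73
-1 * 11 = -11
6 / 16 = 3 / 8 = 0.38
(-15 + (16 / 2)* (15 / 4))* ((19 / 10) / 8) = 57 / 16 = 3.56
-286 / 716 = -143 / 358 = -0.40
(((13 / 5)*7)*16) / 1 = 1456 / 5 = 291.20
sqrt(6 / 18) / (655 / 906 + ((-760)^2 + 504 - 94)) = 302* sqrt(3) / 523677715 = 0.00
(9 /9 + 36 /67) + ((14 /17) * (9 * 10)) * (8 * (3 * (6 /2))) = 6079991 /1139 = 5338.01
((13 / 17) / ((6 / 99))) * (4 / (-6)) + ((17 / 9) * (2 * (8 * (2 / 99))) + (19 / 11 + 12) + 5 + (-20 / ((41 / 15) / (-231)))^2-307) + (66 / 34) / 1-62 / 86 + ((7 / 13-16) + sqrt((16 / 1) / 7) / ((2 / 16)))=32 * sqrt(7) / 7 + 40659096845418587 / 14233317813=2856626.23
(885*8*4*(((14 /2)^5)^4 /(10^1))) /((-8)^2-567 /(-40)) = 153201151291415041920 /53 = 2890587760215378149.43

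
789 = 789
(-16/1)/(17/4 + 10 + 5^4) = -64/2557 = -0.03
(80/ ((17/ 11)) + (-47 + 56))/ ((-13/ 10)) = -10330/ 221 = -46.74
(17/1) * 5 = 85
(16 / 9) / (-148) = -4 / 333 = -0.01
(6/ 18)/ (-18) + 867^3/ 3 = 11730858533/ 54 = 217238120.98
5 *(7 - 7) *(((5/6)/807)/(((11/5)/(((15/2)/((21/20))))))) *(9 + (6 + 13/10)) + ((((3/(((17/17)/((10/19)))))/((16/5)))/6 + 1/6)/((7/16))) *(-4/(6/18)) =-908/133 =-6.83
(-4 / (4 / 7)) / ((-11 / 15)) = 105 / 11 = 9.55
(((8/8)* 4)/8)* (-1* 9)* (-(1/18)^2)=0.01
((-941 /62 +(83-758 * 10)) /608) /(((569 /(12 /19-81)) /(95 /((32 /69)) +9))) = 4866795557055 /13041006592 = 373.19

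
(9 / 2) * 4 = 18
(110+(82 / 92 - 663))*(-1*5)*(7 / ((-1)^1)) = -888895 / 46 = -19323.80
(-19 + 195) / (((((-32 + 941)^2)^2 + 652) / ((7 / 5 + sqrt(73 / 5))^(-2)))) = 113850 / 4260982159956733 - 3850 * sqrt(365) / 4260982159956733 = 0.00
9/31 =0.29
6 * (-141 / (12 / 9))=-1269 / 2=-634.50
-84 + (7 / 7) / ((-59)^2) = -292403 / 3481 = -84.00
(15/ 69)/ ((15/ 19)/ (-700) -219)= -13300/ 13398489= -0.00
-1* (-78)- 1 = 77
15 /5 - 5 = -2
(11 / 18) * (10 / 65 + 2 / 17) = 0.17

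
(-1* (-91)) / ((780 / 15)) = 7 / 4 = 1.75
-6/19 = -0.32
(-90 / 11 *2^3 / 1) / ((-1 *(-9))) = -80 / 11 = -7.27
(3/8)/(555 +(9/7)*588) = 0.00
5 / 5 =1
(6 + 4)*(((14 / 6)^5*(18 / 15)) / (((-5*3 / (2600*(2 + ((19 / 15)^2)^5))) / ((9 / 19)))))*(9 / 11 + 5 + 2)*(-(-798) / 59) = -61319956512962163755648 / 673642986328125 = -91027380.61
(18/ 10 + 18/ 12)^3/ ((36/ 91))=363363/ 4000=90.84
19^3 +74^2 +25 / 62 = 764795 / 62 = 12335.40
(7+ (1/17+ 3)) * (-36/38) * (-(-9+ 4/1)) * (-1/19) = 810/323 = 2.51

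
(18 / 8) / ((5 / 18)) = 8.10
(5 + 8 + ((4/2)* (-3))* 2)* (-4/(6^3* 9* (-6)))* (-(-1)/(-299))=-1/871884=-0.00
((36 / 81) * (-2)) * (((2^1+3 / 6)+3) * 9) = -44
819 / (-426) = -273 / 142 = -1.92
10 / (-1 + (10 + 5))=5 / 7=0.71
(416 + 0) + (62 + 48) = 526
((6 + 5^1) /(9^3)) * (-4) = -44 /729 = -0.06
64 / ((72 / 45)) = 40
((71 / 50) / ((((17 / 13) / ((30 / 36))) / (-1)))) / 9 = -923 / 9180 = -0.10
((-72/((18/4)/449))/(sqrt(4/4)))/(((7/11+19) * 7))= -9878/189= -52.26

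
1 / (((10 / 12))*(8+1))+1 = 1.13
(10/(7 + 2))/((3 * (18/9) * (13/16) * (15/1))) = 16/1053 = 0.02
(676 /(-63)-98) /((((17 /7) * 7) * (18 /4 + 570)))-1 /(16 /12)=-3746537 /4922316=-0.76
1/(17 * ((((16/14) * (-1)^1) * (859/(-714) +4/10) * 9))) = 245/34404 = 0.01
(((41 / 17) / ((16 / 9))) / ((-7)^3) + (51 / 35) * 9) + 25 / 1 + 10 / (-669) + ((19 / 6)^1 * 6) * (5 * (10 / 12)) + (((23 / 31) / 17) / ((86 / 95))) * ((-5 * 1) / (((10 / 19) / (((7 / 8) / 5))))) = 97494434518343 / 831992269920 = 117.18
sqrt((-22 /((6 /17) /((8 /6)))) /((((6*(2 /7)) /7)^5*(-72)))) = 16807*sqrt(1122) /15552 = 36.20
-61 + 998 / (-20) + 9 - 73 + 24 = -1509 / 10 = -150.90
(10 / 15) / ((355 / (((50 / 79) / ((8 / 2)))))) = 5 / 16827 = 0.00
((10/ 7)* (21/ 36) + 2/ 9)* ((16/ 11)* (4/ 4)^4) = 152/ 99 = 1.54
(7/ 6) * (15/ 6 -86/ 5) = -343/ 20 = -17.15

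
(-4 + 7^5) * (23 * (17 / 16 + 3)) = 25120485 / 16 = 1570030.31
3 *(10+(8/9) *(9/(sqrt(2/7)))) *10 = 300+120 *sqrt(14) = 749.00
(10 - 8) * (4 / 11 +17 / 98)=579 / 539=1.07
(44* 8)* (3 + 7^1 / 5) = 7744 / 5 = 1548.80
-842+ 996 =154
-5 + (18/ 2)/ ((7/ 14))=13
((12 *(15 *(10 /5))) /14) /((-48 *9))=-5 /84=-0.06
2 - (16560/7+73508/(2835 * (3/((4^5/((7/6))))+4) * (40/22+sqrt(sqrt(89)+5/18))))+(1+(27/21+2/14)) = -16529/7 - 150544384/(23244165 * (20/11+sqrt(5/18+sqrt(89)))) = -2362.60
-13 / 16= -0.81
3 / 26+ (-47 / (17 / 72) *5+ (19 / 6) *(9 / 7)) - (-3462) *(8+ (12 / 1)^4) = 111097397973 / 1547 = 71814736.89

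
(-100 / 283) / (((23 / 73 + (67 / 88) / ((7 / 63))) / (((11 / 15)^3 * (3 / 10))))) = -17100688 / 2931788025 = -0.01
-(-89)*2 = 178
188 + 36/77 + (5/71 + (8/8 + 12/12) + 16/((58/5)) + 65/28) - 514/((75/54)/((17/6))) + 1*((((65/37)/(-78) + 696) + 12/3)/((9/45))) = 4655739413837/1759827300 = 2645.57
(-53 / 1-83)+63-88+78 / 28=-2215 / 14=-158.21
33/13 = 2.54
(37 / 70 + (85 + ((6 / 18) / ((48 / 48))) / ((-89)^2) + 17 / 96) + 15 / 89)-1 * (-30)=3083941811 / 26614560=115.87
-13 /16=-0.81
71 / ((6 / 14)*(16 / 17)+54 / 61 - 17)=-515389 / 114049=-4.52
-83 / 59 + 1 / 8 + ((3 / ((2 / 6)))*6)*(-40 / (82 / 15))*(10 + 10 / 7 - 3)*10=-4511549635 / 135464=-33304.42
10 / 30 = 1 / 3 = 0.33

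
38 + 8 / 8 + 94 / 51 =2083 / 51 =40.84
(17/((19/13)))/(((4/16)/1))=884/19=46.53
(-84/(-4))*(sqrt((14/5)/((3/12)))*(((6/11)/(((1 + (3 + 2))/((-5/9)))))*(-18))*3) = 252*sqrt(70)/11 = 191.67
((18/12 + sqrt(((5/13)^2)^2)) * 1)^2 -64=-7001367/114244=-61.28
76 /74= 38 /37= 1.03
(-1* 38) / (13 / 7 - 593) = 133 / 2069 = 0.06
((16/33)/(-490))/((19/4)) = -32/153615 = -0.00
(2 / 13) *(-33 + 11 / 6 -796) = -4963 / 39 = -127.26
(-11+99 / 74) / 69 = -715 / 5106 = -0.14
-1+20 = 19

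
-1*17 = -17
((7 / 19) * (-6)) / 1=-42 / 19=-2.21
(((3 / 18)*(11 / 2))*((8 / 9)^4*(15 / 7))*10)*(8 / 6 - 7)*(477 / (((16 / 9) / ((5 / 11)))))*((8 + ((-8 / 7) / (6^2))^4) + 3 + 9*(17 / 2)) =-19870785236056000 / 26795786661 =-741563.79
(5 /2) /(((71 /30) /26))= 1950 /71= 27.46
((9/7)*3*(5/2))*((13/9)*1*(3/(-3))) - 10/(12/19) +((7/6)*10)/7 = -590/21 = -28.10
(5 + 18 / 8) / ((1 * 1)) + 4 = 45 / 4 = 11.25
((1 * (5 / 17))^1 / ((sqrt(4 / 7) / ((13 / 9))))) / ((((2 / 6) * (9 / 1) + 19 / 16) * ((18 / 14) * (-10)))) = -364 * sqrt(7) / 92259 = -0.01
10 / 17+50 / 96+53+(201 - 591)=-335.89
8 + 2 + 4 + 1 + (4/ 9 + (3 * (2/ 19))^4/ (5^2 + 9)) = 307954355/ 19939113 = 15.44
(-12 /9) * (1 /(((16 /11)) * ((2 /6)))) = -11 /4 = -2.75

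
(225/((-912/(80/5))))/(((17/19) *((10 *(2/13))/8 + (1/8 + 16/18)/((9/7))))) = -4.50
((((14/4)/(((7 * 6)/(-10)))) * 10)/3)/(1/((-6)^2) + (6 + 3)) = -4/13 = -0.31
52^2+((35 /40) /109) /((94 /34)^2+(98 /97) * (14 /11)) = 6492472703309 /2401061592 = 2704.00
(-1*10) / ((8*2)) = -5 / 8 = -0.62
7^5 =16807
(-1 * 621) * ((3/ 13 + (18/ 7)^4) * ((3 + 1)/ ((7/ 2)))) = -6815554488/ 218491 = -31193.75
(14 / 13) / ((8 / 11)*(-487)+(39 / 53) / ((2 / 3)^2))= -32648 / 10687183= -0.00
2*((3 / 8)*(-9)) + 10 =13 / 4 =3.25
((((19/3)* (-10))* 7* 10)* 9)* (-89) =3551100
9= 9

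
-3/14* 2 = -3/7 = -0.43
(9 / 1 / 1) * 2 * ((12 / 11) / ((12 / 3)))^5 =4374 / 161051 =0.03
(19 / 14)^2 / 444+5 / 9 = 146123 / 261072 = 0.56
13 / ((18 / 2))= 13 / 9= 1.44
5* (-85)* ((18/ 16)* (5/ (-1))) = 19125/ 8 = 2390.62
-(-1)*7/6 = 7/6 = 1.17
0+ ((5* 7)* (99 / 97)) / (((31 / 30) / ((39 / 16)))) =2027025 / 24056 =84.26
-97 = -97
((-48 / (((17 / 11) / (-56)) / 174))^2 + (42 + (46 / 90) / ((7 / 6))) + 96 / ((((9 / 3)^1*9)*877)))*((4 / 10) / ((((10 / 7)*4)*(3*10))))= 914034431877113063 / 4277019375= 213708274.79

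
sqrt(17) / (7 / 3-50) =-3* sqrt(17) / 143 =-0.09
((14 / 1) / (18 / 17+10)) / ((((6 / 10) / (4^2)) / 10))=47600 / 141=337.59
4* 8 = 32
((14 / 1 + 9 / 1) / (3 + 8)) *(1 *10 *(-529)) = -121670 / 11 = -11060.91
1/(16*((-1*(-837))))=1/13392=0.00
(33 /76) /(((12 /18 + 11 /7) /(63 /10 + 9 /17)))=804573 /607240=1.32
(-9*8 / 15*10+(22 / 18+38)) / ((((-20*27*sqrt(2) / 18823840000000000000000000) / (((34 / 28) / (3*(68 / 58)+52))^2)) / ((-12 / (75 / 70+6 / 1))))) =-526871900240000000000000000*sqrt(2) / 4242051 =-175648380218128530800.85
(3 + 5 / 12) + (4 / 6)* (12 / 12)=49 / 12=4.08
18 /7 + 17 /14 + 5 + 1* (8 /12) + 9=775 /42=18.45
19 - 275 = -256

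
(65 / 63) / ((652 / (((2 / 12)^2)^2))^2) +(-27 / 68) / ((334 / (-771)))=117050668721561303 / 127705951289806848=0.92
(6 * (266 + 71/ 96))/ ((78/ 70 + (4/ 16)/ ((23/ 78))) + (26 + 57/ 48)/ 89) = 1834613515/ 2599383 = 705.79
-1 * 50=-50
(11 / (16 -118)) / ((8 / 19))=-0.26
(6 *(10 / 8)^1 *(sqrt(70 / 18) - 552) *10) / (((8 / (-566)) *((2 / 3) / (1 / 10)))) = 878715 / 2 - 4245 *sqrt(35) / 16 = 437787.89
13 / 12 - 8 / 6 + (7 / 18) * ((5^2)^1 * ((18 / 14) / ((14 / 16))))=393 / 28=14.04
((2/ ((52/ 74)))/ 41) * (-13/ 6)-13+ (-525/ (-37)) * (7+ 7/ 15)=844625/ 9102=92.80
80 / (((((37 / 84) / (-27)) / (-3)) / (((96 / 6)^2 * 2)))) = 278691840 / 37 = 7532211.89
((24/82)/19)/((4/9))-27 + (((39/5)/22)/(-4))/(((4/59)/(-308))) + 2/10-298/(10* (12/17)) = 31193621/93480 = 333.69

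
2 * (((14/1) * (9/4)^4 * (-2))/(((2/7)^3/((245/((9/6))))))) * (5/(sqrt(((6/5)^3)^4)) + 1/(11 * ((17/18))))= -27263713961505/1531904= -17797273.17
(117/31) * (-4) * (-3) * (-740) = -1038960/31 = -33514.84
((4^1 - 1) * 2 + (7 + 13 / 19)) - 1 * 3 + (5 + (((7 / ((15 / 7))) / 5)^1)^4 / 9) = 84969687469 / 5410546875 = 15.70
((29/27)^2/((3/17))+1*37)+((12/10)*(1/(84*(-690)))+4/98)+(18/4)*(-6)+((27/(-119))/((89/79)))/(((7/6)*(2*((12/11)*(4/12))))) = 1523429264059/93229130925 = 16.34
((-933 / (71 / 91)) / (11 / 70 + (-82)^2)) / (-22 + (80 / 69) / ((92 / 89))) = 40307155 / 4732081911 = 0.01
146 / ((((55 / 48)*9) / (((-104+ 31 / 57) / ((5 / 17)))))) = -234181664 / 47025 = -4979.94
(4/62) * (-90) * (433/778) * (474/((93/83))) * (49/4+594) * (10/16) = -517993.57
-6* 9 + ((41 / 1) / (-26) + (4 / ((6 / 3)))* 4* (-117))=-25781 / 26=-991.58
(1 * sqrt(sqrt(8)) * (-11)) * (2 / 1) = -22 * 2^(3 / 4) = -37.00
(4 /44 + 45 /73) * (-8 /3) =-4544 /2409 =-1.89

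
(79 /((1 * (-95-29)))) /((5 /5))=-79 /124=-0.64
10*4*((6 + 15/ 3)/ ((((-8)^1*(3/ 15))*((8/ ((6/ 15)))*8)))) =-1.72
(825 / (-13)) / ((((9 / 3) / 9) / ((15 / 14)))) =-37125 / 182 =-203.98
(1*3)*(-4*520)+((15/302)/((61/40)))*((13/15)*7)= -57474820/9211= -6239.80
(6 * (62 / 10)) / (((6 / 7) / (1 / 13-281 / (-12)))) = 159061 / 156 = 1019.62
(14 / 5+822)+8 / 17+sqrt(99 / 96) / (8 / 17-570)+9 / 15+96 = 78359 / 85-17*sqrt(66) / 77456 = 921.87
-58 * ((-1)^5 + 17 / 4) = -377 / 2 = -188.50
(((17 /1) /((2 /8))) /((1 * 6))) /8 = 17 /12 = 1.42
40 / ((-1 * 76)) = -10 / 19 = -0.53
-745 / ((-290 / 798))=59451 / 29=2050.03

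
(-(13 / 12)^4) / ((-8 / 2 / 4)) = 28561 / 20736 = 1.38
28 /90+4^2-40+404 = 17114 /45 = 380.31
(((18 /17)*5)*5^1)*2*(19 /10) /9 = 190 /17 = 11.18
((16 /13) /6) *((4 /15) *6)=64 /195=0.33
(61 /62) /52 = 61 /3224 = 0.02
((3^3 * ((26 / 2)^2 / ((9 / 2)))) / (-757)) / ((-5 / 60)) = 12168 / 757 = 16.07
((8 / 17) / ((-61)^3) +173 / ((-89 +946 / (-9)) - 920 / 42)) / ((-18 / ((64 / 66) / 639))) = 672893271920 / 9966024442111419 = 0.00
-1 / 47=-0.02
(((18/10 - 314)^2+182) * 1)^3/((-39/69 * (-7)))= 47805489827038706679/203125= 235350103763882.86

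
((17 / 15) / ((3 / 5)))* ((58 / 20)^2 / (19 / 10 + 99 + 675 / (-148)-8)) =528989 / 2941695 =0.18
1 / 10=0.10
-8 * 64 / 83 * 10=-61.69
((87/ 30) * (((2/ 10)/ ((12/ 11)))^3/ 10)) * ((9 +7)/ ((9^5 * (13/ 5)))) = 38599/ 207261990000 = 0.00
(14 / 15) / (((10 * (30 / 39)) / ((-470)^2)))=402038 / 15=26802.53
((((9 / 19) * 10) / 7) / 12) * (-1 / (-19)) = 15 / 5054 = 0.00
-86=-86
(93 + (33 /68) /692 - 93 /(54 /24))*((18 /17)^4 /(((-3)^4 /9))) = 7.22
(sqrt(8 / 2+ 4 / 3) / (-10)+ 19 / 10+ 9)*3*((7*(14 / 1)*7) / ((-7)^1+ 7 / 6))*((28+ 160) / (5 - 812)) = 6024648 / 6725 - 73696*sqrt(3) / 6725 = 876.88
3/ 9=1/ 3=0.33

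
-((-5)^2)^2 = -625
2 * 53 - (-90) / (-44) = 2287 / 22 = 103.95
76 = 76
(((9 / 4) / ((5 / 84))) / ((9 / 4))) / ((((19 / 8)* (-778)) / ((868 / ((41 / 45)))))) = -8.66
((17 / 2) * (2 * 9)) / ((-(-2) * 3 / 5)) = 127.50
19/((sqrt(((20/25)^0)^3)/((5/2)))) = 47.50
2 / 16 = 1 / 8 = 0.12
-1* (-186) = 186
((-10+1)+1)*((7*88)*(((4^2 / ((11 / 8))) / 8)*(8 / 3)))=-57344 / 3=-19114.67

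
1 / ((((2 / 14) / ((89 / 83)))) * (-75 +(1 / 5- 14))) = -3115 / 36852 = -0.08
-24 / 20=-6 / 5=-1.20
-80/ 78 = -40/ 39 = -1.03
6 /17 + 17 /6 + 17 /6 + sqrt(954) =307 /51 + 3*sqrt(106) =36.91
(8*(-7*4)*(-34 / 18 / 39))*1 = 3808 / 351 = 10.85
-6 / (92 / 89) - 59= -2981 / 46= -64.80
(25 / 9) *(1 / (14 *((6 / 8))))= 50 / 189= 0.26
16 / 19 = 0.84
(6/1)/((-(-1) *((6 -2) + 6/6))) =6/5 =1.20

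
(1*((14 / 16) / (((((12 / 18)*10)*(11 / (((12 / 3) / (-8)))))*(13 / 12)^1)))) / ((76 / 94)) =-2961 / 434720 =-0.01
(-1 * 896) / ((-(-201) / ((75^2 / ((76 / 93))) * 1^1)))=-39060000 / 1273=-30683.42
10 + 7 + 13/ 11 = 200/ 11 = 18.18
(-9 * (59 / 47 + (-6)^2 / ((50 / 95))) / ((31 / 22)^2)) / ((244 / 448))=-7985976768 / 13775935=-579.70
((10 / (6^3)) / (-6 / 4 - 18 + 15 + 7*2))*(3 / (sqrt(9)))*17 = 85 / 1026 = 0.08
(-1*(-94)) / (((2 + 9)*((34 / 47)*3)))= 2209 / 561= 3.94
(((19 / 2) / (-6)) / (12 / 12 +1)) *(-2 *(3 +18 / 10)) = 38 / 5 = 7.60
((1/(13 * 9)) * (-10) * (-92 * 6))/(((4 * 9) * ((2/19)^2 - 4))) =-8303/25272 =-0.33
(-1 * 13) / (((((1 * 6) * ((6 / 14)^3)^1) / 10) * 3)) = -91.75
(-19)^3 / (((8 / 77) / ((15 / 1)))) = -7922145 / 8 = -990268.12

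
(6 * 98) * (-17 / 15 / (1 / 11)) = -36652 / 5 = -7330.40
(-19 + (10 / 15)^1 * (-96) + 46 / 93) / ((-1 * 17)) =7673 / 1581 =4.85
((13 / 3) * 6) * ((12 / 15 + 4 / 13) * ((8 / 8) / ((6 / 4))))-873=-4269 / 5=-853.80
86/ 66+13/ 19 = 1.99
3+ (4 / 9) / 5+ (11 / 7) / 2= 2441 / 630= 3.87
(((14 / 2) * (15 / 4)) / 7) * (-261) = -3915 / 4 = -978.75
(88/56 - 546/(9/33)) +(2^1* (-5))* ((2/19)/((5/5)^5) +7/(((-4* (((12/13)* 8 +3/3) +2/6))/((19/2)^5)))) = 88746189247/578816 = 153323.66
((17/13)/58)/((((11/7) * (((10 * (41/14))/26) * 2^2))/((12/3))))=833/65395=0.01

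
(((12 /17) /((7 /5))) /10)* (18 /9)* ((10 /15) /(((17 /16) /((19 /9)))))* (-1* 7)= -2432 /2601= -0.94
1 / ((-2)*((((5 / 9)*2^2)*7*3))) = -3 / 280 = -0.01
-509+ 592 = 83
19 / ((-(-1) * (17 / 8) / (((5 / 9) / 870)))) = 76 / 13311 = 0.01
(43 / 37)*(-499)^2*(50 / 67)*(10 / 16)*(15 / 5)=4015141125 / 9916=404915.40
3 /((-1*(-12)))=1 /4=0.25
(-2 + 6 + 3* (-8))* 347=-6940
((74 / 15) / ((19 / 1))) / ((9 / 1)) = 0.03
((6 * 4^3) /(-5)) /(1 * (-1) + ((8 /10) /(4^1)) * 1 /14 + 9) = -9.58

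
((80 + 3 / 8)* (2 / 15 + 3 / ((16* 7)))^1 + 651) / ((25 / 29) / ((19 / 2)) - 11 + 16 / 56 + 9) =-4916246257 / 12023040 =-408.90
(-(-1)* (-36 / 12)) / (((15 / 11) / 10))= -22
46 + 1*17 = 63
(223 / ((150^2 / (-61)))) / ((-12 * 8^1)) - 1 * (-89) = 192253603 / 2160000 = 89.01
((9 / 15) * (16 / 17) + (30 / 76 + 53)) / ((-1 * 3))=-17.99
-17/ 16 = -1.06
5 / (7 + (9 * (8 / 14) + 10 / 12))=42 / 109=0.39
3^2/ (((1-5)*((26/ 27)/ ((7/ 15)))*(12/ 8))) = -189/ 260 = -0.73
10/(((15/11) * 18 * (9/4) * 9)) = 44/2187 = 0.02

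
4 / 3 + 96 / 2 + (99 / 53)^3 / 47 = 1038499309 / 20991657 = 49.47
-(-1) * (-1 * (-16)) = 16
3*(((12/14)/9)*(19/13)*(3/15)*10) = 76/91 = 0.84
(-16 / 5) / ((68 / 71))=-284 / 85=-3.34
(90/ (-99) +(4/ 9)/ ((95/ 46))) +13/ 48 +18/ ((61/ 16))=39454919/ 9179280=4.30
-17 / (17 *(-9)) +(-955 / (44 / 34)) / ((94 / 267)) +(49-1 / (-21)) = -266684339 / 130284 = -2046.95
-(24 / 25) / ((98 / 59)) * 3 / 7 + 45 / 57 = 88269 / 162925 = 0.54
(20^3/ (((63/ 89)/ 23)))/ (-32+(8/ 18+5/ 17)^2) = -42593976000/ 5154233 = -8263.88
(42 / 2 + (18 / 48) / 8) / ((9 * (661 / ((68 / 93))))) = 7633 / 2950704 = 0.00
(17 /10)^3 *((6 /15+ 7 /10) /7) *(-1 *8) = -54043 /8750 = -6.18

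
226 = 226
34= 34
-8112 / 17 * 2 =-954.35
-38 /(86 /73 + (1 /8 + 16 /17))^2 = -3745476992 /496442961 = -7.54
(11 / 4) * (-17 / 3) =-187 / 12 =-15.58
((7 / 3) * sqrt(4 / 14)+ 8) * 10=10 * sqrt(14) / 3+ 80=92.47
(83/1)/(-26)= -83/26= -3.19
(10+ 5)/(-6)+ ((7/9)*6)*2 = 41/6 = 6.83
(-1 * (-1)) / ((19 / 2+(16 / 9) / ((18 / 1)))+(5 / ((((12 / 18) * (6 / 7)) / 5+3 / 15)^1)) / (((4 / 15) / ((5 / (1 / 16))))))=1782 / 8522105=0.00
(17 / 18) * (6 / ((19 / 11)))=187 / 57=3.28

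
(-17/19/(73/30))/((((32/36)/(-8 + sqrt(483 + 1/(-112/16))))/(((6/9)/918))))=10/4161 - 65 * sqrt(35)/58254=-0.00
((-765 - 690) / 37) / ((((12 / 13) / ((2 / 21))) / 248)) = -781820 / 777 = -1006.20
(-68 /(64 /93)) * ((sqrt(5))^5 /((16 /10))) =-197625 * sqrt(5) /128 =-3452.37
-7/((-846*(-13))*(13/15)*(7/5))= -25/47658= -0.00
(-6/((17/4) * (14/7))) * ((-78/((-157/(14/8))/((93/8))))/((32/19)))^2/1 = -698103230643/27461746688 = -25.42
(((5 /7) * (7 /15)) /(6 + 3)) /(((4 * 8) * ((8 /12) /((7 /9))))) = 7 /5184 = 0.00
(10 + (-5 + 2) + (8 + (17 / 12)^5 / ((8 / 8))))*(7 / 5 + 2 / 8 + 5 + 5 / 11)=147.11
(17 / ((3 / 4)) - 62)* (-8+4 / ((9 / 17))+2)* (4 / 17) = -6608 / 459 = -14.40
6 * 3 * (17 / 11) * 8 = 2448 / 11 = 222.55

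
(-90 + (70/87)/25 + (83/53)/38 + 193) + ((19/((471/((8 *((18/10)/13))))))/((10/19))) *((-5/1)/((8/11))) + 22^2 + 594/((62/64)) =33248981544247/27715545195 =1199.65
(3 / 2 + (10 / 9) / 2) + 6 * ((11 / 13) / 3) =877 / 234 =3.75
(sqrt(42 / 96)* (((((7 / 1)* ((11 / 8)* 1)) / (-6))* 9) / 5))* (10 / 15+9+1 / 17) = -2387* sqrt(7) / 340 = -18.57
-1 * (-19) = 19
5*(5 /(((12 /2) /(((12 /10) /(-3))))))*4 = -20 /3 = -6.67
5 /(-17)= -0.29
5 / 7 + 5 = 40 / 7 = 5.71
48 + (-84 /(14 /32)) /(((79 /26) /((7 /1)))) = -31152 /79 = -394.33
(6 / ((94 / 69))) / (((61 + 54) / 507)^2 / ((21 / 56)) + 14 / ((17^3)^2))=3853018081780101 / 120026983024126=32.10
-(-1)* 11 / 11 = 1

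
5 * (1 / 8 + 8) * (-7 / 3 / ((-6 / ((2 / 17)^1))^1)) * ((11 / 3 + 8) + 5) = 56875 / 1836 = 30.98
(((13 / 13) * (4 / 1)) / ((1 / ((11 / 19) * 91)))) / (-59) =-4004 / 1121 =-3.57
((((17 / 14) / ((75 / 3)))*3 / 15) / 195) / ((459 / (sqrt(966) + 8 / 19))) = 4 / 87530625 + sqrt(966) / 9213750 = 0.00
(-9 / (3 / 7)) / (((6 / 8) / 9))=-252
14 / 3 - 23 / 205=4.55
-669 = -669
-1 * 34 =-34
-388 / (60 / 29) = -2813 / 15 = -187.53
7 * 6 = 42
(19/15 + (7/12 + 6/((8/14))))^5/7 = 919358226007/22400000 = 41042.78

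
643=643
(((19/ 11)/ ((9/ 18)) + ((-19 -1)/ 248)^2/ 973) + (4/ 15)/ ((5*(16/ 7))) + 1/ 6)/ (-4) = -234289647/ 257139575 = -0.91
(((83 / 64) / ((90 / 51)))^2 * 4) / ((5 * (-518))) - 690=-690.00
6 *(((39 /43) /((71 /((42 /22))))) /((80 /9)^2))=0.00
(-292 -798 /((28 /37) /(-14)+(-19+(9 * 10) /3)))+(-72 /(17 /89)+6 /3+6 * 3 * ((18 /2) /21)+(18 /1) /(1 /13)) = -8002468 /16065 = -498.13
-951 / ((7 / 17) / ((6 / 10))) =-48501 / 35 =-1385.74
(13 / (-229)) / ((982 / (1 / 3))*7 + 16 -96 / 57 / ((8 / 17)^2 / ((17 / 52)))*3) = -25688 / 9335402321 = -0.00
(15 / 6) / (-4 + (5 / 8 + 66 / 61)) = -1220 / 1119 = -1.09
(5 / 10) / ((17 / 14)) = 7 / 17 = 0.41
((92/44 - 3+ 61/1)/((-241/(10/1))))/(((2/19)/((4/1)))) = -251180/2651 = -94.75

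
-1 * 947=-947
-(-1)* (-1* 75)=-75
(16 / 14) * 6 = 48 / 7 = 6.86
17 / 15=1.13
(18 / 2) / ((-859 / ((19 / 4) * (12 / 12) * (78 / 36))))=-741 / 6872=-0.11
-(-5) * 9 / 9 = 5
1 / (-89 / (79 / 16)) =-79 / 1424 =-0.06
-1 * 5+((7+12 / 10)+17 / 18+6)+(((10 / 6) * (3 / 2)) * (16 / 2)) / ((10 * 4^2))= 3697 / 360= 10.27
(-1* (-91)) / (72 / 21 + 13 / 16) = 10192 / 475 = 21.46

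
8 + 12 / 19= 164 / 19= 8.63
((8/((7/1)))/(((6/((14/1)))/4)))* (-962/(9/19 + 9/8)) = -4679168/729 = -6418.61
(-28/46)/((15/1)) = -14/345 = -0.04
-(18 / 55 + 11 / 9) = -767 / 495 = -1.55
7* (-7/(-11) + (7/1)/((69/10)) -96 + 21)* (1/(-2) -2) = 974260/759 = 1283.61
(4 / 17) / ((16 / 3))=3 / 68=0.04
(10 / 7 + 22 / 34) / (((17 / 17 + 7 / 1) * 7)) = 247 / 6664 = 0.04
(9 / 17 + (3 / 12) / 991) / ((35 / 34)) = 5099 / 9910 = 0.51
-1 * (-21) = 21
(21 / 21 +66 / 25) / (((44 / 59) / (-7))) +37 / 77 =-259381 / 7700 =-33.69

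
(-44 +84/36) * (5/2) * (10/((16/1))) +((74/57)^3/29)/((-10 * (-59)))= -1650336461333/25349217840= -65.10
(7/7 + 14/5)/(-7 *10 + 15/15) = -19/345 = -0.06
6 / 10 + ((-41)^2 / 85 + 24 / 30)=360 / 17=21.18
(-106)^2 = 11236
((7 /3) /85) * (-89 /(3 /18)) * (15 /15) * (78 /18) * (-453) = 2445898 /85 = 28775.27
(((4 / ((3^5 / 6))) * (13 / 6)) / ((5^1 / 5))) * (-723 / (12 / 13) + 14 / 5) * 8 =-541112 / 405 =-1336.08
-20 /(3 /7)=-140 /3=-46.67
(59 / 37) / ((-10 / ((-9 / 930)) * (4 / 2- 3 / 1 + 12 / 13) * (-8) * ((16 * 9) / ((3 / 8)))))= 767 / 117452800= 0.00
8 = 8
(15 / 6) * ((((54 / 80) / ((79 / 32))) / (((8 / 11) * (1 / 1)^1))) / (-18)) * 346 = -5709 / 316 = -18.07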